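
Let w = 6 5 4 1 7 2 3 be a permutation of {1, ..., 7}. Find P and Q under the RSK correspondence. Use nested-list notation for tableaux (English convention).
P = [[1, 2, 3], [4, 7], [5], [6]], Q = [[1, 5, 7], [2, 6], [3], [4]]

Insert each entry of the permutation into P by Schensted row insertion, recording in Q the position of each new cell.

Insert 6: appended to row 1. P = [[6]].
Insert 5: 5 bumps 6 from row 1; 6 starts row 2. P = [[5], [6]].
Insert 4: 4 bumps 5 from row 1; 5 bumps 6 from row 2; 6 starts row 3. P = [[4], [5], [6]].
Insert 1: 1 bumps 4 from row 1; 4 bumps 5 from row 2; 5 bumps 6 from row 3; 6 starts row 4. P = [[1], [4], [5], [6]].
Insert 7: appended to row 1. P = [[1, 7], [4], [5], [6]].
Insert 2: 2 bumps 7 from row 1; 7 appends to row 2. P = [[1, 2], [4, 7], [5], [6]].
Insert 3: appended to row 1. P = [[1, 2, 3], [4, 7], [5], [6]].

So P = [[1, 2, 3], [4, 7], [5], [6]], Q = [[1, 5, 7], [2, 6], [3], [4]].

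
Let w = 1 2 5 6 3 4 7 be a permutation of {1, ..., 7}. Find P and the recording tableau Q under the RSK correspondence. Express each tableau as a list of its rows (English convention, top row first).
P = [[1, 2, 3, 4, 7], [5, 6]], Q = [[1, 2, 3, 4, 7], [5, 6]]

Insert each entry of the permutation into P by Schensted row insertion, recording in Q the position of each new cell.

Insert 1: appended to row 1. P = [[1]].
Insert 2: appended to row 1. P = [[1, 2]].
Insert 5: appended to row 1. P = [[1, 2, 5]].
Insert 6: appended to row 1. P = [[1, 2, 5, 6]].
Insert 3: 3 bumps 5 from row 1; 5 starts row 2. P = [[1, 2, 3, 6], [5]].
Insert 4: 4 bumps 6 from row 1; 6 appends to row 2. P = [[1, 2, 3, 4], [5, 6]].
Insert 7: appended to row 1. P = [[1, 2, 3, 4, 7], [5, 6]].

So P = [[1, 2, 3, 4, 7], [5, 6]], Q = [[1, 2, 3, 4, 7], [5, 6]].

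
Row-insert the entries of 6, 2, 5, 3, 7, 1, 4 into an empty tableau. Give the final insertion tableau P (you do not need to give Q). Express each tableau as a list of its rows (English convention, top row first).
After inserting 6: P = [[6]].
After inserting 2: P = [[2], [6]].
After inserting 5: P = [[2, 5], [6]].
After inserting 3: P = [[2, 3], [5], [6]].
After inserting 7: P = [[2, 3, 7], [5], [6]].
After inserting 1: P = [[1, 3, 7], [2], [5], [6]].
After inserting 4: P = [[1, 3, 4], [2, 7], [5], [6]].

So P = [[1, 3, 4], [2, 7], [5], [6]].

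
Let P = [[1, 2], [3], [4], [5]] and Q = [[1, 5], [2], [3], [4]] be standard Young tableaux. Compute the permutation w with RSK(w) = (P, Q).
5 4 3 1 2

Reverse RSK: for i = n, n-1, ..., 1, locate i in Q, remove the corresponding corner cell from P, and reverse-bump its entry up through P; the value ejected from row 1 is w(i).

So w = 5 4 3 1 2.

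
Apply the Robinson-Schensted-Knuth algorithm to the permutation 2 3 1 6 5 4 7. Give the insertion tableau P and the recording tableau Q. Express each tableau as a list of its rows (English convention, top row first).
Insert each entry of the permutation into P by Schensted row insertion, recording in Q the position of each new cell.

After inserting 2: P = [[2]].
After inserting 3: P = [[2, 3]].
After inserting 1: P = [[1, 3], [2]].
After inserting 6: P = [[1, 3, 6], [2]].
After inserting 5: P = [[1, 3, 5], [2, 6]].
After inserting 4: P = [[1, 3, 4], [2, 5], [6]].
After inserting 7: P = [[1, 3, 4, 7], [2, 5], [6]].

So P = [[1, 3, 4, 7], [2, 5], [6]], Q = [[1, 2, 4, 7], [3, 5], [6]].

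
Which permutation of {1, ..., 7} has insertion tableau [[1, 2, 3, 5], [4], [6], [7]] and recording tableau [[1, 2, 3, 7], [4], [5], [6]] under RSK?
1 2 7 6 4 3 5

Reverse the RSK construction: for i from n down to 1, find the cell of Q containing i, remove the entry at that cell from P, and reverse-bump it up through P; the value ejected from row 1 is w(i).

Step i=7: Q has 7 at row 1, column 4; remove that cell from P, ejecting 5. So w(7) = 5. P is now [[1, 2, 3], [4], [6], [7]].
Step i=6: Q has 6 at row 4, column 1; remove 7 from row 4 of P and reverse-bump: 7 enters row 3 and ejects 6; 6 enters row 2 and ejects 4; 4 enters row 1 and ejects 3. So w(6) = 3. P is now [[1, 2, 4], [6], [7]].
Step i=5: Q has 5 at row 3, column 1; remove 7 from row 3 of P and reverse-bump: 7 enters row 2 and ejects 6; 6 enters row 1 and ejects 4. So w(5) = 4. P is now [[1, 2, 6], [7]].
Step i=4: Q has 4 at row 2, column 1; remove 7 from row 2 of P and reverse-bump: 7 enters row 1 and ejects 6. So w(4) = 6. P is now [[1, 2, 7]].
Step i=3: Q has 3 at row 1, column 3; remove that cell from P, ejecting 7. So w(3) = 7. P is now [[1, 2]].
Step i=2: Q has 2 at row 1, column 2; remove that cell from P, ejecting 2. So w(2) = 2. P is now [[1]].
Step i=1: Q has 1 at row 1, column 1; remove that cell from P, ejecting 1. So w(1) = 1. P is now [].

So w = 1 2 7 6 4 3 5.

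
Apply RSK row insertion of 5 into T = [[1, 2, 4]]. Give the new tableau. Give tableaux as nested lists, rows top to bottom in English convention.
5 is larger than every entry of row 1, so it is appended to row 1. The new tableau is [[1, 2, 4, 5]].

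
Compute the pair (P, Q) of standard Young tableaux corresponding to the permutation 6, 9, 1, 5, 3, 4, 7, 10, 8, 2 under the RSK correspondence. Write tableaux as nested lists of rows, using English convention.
P = [[1, 2, 4, 7, 8], [3, 9, 10], [5], [6]], Q = [[1, 2, 6, 7, 8], [3, 4, 9], [5], [10]]

Insert each entry of the permutation into P by Schensted row insertion, recording in Q the position of each new cell.

Insert 6: appended to row 1. P = [[6]], Q = [[1]].
Insert 9: appended to row 1. P = [[6, 9]], Q = [[1, 2]].
Insert 1: 1 bumps 6 from row 1; 6 starts row 2. P = [[1, 9], [6]], Q = [[1, 2], [3]].
Insert 5: 5 bumps 9 from row 1; 9 appends to row 2. P = [[1, 5], [6, 9]], Q = [[1, 2], [3, 4]].
Insert 3: 3 bumps 5 from row 1; 5 bumps 6 from row 2; 6 starts row 3. P = [[1, 3], [5, 9], [6]], Q = [[1, 2], [3, 4], [5]].
Insert 4: appended to row 1. P = [[1, 3, 4], [5, 9], [6]], Q = [[1, 2, 6], [3, 4], [5]].
Insert 7: appended to row 1. P = [[1, 3, 4, 7], [5, 9], [6]], Q = [[1, 2, 6, 7], [3, 4], [5]].
Insert 10: appended to row 1. P = [[1, 3, 4, 7, 10], [5, 9], [6]], Q = [[1, 2, 6, 7, 8], [3, 4], [5]].
Insert 8: 8 bumps 10 from row 1; 10 appends to row 2. P = [[1, 3, 4, 7, 8], [5, 9, 10], [6]], Q = [[1, 2, 6, 7, 8], [3, 4, 9], [5]].
Insert 2: 2 bumps 3 from row 1; 3 bumps 5 from row 2; 5 bumps 6 from row 3; 6 starts row 4. P = [[1, 2, 4, 7, 8], [3, 9, 10], [5], [6]], Q = [[1, 2, 6, 7, 8], [3, 4, 9], [5], [10]].

So P = [[1, 2, 4, 7, 8], [3, 9, 10], [5], [6]], Q = [[1, 2, 6, 7, 8], [3, 4, 9], [5], [10]].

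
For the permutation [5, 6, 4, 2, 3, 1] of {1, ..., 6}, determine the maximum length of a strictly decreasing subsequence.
4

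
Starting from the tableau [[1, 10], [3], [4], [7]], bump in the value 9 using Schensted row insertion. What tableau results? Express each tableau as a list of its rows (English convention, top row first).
In row 1, 9 replaces 10 (the leftmost entry greater than 9); 10 is bumped to row 2. 10 is appended to row 2. The new tableau is [[1, 9], [3, 10], [4], [7]].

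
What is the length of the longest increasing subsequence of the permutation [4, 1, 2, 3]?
3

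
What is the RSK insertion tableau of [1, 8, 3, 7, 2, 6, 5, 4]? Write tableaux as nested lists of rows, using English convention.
P = [[1, 2, 4], [3, 5], [6], [7], [8]]

Insert 1: appended to row 1. P = [[1]].
Insert 8: appended to row 1. P = [[1, 8]].
Insert 3: 3 bumps 8 from row 1; 8 starts row 2. P = [[1, 3], [8]].
Insert 7: appended to row 1. P = [[1, 3, 7], [8]].
Insert 2: 2 bumps 3 from row 1; 3 bumps 8 from row 2; 8 starts row 3. P = [[1, 2, 7], [3], [8]].
Insert 6: 6 bumps 7 from row 1; 7 appends to row 2. P = [[1, 2, 6], [3, 7], [8]].
Insert 5: 5 bumps 6 from row 1; 6 bumps 7 from row 2; 7 bumps 8 from row 3; 8 starts row 4. P = [[1, 2, 5], [3, 6], [7], [8]].
Insert 4: 4 bumps 5 from row 1; 5 bumps 6 from row 2; 6 bumps 7 from row 3; 7 bumps 8 from row 4; 8 starts row 5. P = [[1, 2, 4], [3, 5], [6], [7], [8]].

So P = [[1, 2, 4], [3, 5], [6], [7], [8]].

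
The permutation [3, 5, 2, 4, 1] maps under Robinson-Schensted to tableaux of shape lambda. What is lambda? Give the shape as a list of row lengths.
RSK row insertion gives P = [[1, 4], [2, 5], [3]], which has shape [2, 2, 1].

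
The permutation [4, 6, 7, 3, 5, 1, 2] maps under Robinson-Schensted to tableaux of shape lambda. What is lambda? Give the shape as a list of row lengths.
[3, 2, 2]

Row-insert each entry into an empty tableau.

After inserting 4: P = [[4]].
After inserting 6: P = [[4, 6]].
After inserting 7: P = [[4, 6, 7]].
After inserting 3: P = [[3, 6, 7], [4]].
After inserting 5: P = [[3, 5, 7], [4, 6]].
After inserting 1: P = [[1, 5, 7], [3, 6], [4]].
After inserting 2: P = [[1, 2, 7], [3, 5], [4, 6]].

The final insertion tableau P = [[1, 2, 7], [3, 5], [4, 6]] has shape [3, 2, 2].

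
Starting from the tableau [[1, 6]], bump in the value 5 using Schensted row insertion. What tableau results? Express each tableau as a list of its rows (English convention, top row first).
In row 1, 5 replaces 6 (the leftmost entry greater than 5); 6 is bumped to row 2. 6 starts a new row 2. The new tableau is [[1, 5], [6]].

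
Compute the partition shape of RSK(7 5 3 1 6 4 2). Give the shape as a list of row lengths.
RSK row insertion gives P = [[1, 2], [3, 4], [5, 6], [7]], which has shape [2, 2, 2, 1].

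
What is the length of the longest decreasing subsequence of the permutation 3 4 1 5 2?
2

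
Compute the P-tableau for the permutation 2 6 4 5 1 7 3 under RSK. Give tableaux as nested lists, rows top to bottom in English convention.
Insert 2: appended to row 1. P = [[2]].
Insert 6: appended to row 1. P = [[2, 6]].
Insert 4: 4 bumps 6 from row 1; 6 starts row 2. P = [[2, 4], [6]].
Insert 5: appended to row 1. P = [[2, 4, 5], [6]].
Insert 1: 1 bumps 2 from row 1; 2 bumps 6 from row 2; 6 starts row 3. P = [[1, 4, 5], [2], [6]].
Insert 7: appended to row 1. P = [[1, 4, 5, 7], [2], [6]].
Insert 3: 3 bumps 4 from row 1; 4 appends to row 2. P = [[1, 3, 5, 7], [2, 4], [6]].

So P = [[1, 3, 5, 7], [2, 4], [6]].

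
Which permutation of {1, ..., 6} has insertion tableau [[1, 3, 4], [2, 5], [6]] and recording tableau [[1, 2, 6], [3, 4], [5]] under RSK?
Reverse the RSK construction: for i from n down to 1, find the cell of Q containing i, remove the entry at that cell from P, and reverse-bump it up through P; the value ejected from row 1 is w(i).

Step i=6: Q has 6 at row 1, column 3; remove that cell from P, ejecting 4. So w(6) = 4. P is now [[1, 3], [2, 5], [6]].
Step i=5: Q has 5 at row 3, column 1; remove 6 from row 3 of P and reverse-bump: 6 enters row 2 and ejects 5; 5 enters row 1 and ejects 3. So w(5) = 3. P is now [[1, 5], [2, 6]].
Step i=4: Q has 4 at row 2, column 2; remove 6 from row 2 of P and reverse-bump: 6 enters row 1 and ejects 5. So w(4) = 5. P is now [[1, 6], [2]].
Step i=3: Q has 3 at row 2, column 1; remove 2 from row 2 of P and reverse-bump: 2 enters row 1 and ejects 1. So w(3) = 1. P is now [[2, 6]].
Step i=2: Q has 2 at row 1, column 2; remove that cell from P, ejecting 6. So w(2) = 6. P is now [[2]].
Step i=1: Q has 1 at row 1, column 1; remove that cell from P, ejecting 2. So w(1) = 2. P is now [].

So w = 2 6 1 5 3 4.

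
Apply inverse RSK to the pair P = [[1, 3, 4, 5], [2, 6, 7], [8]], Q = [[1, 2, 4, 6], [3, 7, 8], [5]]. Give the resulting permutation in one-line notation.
2 8 3 6 1 7 4 5

Reverse the RSK construction: for i from n down to 1, find the cell of Q containing i, remove the entry at that cell from P, and reverse-bump it up through P; the value ejected from row 1 is w(i).

Step i=8: Q has 8 at row 2, column 3; remove 7 from row 2 of P and reverse-bump: 7 enters row 1 and ejects 5. So w(8) = 5. P is now [[1, 3, 4, 7], [2, 6], [8]].
Step i=7: Q has 7 at row 2, column 2; remove 6 from row 2 of P and reverse-bump: 6 enters row 1 and ejects 4. So w(7) = 4. P is now [[1, 3, 6, 7], [2], [8]].
Step i=6: Q has 6 at row 1, column 4; remove that cell from P, ejecting 7. So w(6) = 7. P is now [[1, 3, 6], [2], [8]].
Step i=5: Q has 5 at row 3, column 1; remove 8 from row 3 of P and reverse-bump: 8 enters row 2 and ejects 2; 2 enters row 1 and ejects 1. So w(5) = 1. P is now [[2, 3, 6], [8]].
Step i=4: Q has 4 at row 1, column 3; remove that cell from P, ejecting 6. So w(4) = 6. P is now [[2, 3], [8]].
Step i=3: Q has 3 at row 2, column 1; remove 8 from row 2 of P and reverse-bump: 8 enters row 1 and ejects 3. So w(3) = 3. P is now [[2, 8]].
Step i=2: Q has 2 at row 1, column 2; remove that cell from P, ejecting 8. So w(2) = 8. P is now [[2]].
Step i=1: Q has 1 at row 1, column 1; remove that cell from P, ejecting 2. So w(1) = 2. P is now [].

So w = 2 8 3 6 1 7 4 5.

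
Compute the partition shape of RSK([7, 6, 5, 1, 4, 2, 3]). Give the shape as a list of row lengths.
Row-insert each entry into an empty tableau.

After inserting 7: P = [[7]].
After inserting 6: P = [[6], [7]].
After inserting 5: P = [[5], [6], [7]].
After inserting 1: P = [[1], [5], [6], [7]].
After inserting 4: P = [[1, 4], [5], [6], [7]].
After inserting 2: P = [[1, 2], [4], [5], [6], [7]].
After inserting 3: P = [[1, 2, 3], [4], [5], [6], [7]].

The final insertion tableau P = [[1, 2, 3], [4], [5], [6], [7]] has shape [3, 1, 1, 1, 1].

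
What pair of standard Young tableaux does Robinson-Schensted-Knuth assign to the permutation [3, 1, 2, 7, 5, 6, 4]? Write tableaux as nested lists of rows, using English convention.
Insert each entry of the permutation into P by Schensted row insertion, recording in Q the position of each new cell.

Insert 3: appended to row 1. P = [[3]].
Insert 1: 1 bumps 3 from row 1; 3 starts row 2. P = [[1], [3]].
Insert 2: appended to row 1. P = [[1, 2], [3]].
Insert 7: appended to row 1. P = [[1, 2, 7], [3]].
Insert 5: 5 bumps 7 from row 1; 7 appends to row 2. P = [[1, 2, 5], [3, 7]].
Insert 6: appended to row 1. P = [[1, 2, 5, 6], [3, 7]].
Insert 4: 4 bumps 5 from row 1; 5 bumps 7 from row 2; 7 starts row 3. P = [[1, 2, 4, 6], [3, 5], [7]].

So P = [[1, 2, 4, 6], [3, 5], [7]], Q = [[1, 3, 4, 6], [2, 5], [7]].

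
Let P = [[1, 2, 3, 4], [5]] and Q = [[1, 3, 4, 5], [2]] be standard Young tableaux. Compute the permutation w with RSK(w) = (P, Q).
Reverse RSK: for i = n, n-1, ..., 1, locate i in Q, remove the corresponding corner cell from P, and reverse-bump its entry up through P; the value ejected from row 1 is w(i).

So w = 5 1 2 3 4.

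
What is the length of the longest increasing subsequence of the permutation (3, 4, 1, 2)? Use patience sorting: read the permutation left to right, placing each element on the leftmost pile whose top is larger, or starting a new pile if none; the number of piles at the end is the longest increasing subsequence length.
2

3: new pile. tops = [3]
4: new pile. tops = [3, 4]
1: onto pile 1 (replacing 3). tops = [1, 4]
2: onto pile 2 (replacing 4). tops = [1, 2]

2 piles, so the longest increasing subsequence has length 2.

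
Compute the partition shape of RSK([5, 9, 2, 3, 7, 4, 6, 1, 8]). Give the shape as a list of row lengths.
Row-insert each entry into an empty tableau.

After inserting 5: P = [[5]].
After inserting 9: P = [[5, 9]].
After inserting 2: P = [[2, 9], [5]].
After inserting 3: P = [[2, 3], [5, 9]].
After inserting 7: P = [[2, 3, 7], [5, 9]].
After inserting 4: P = [[2, 3, 4], [5, 7], [9]].
After inserting 6: P = [[2, 3, 4, 6], [5, 7], [9]].
After inserting 1: P = [[1, 3, 4, 6], [2, 7], [5], [9]].
After inserting 8: P = [[1, 3, 4, 6, 8], [2, 7], [5], [9]].

The final insertion tableau P = [[1, 3, 4, 6, 8], [2, 7], [5], [9]] has shape [5, 2, 1, 1].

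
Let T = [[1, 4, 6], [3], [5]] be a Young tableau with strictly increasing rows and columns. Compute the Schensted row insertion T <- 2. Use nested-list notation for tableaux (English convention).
In row 1, 2 replaces 4 (the leftmost entry greater than 2); 4 is bumped to row 2. 4 is appended to row 2. The new tableau is [[1, 2, 6], [3, 4], [5]].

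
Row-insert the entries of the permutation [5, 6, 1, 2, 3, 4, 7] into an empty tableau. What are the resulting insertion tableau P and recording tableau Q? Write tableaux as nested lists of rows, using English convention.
P = [[1, 2, 3, 4, 7], [5, 6]], Q = [[1, 2, 5, 6, 7], [3, 4]]

Insert each entry of the permutation into P by Schensted row insertion, recording in Q the position of each new cell.

Insert 5: appended to row 1. P = [[5]], Q = [[1]].
Insert 6: appended to row 1. P = [[5, 6]], Q = [[1, 2]].
Insert 1: 1 bumps 5 from row 1; 5 starts row 2. P = [[1, 6], [5]], Q = [[1, 2], [3]].
Insert 2: 2 bumps 6 from row 1; 6 appends to row 2. P = [[1, 2], [5, 6]], Q = [[1, 2], [3, 4]].
Insert 3: appended to row 1. P = [[1, 2, 3], [5, 6]], Q = [[1, 2, 5], [3, 4]].
Insert 4: appended to row 1. P = [[1, 2, 3, 4], [5, 6]], Q = [[1, 2, 5, 6], [3, 4]].
Insert 7: appended to row 1. P = [[1, 2, 3, 4, 7], [5, 6]], Q = [[1, 2, 5, 6, 7], [3, 4]].

So P = [[1, 2, 3, 4, 7], [5, 6]], Q = [[1, 2, 5, 6, 7], [3, 4]].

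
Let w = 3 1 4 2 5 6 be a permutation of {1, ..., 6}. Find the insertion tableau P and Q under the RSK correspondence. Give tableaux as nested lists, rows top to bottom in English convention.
Insert each entry of the permutation into P by Schensted row insertion, recording in Q the position of each new cell.

Insert 3: appended to row 1. P = [[3]].
Insert 1: 1 bumps 3 from row 1; 3 starts row 2. P = [[1], [3]].
Insert 4: appended to row 1. P = [[1, 4], [3]].
Insert 2: 2 bumps 4 from row 1; 4 appends to row 2. P = [[1, 2], [3, 4]].
Insert 5: appended to row 1. P = [[1, 2, 5], [3, 4]].
Insert 6: appended to row 1. P = [[1, 2, 5, 6], [3, 4]].

So P = [[1, 2, 5, 6], [3, 4]], Q = [[1, 3, 5, 6], [2, 4]].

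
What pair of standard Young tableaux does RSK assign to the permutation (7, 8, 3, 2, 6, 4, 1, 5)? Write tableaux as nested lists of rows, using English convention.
Insert each entry of the permutation into P by Schensted row insertion, recording in Q the position of each new cell.

After inserting 7: P = [[7]].
After inserting 8: P = [[7, 8]].
After inserting 3: P = [[3, 8], [7]].
After inserting 2: P = [[2, 8], [3], [7]].
After inserting 6: P = [[2, 6], [3, 8], [7]].
After inserting 4: P = [[2, 4], [3, 6], [7, 8]].
After inserting 1: P = [[1, 4], [2, 6], [3, 8], [7]].
After inserting 5: P = [[1, 4, 5], [2, 6], [3, 8], [7]].

So P = [[1, 4, 5], [2, 6], [3, 8], [7]], Q = [[1, 2, 8], [3, 5], [4, 6], [7]].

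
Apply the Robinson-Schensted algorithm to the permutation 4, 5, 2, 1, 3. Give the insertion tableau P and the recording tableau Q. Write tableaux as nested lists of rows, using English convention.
P = [[1, 3], [2, 5], [4]], Q = [[1, 2], [3, 5], [4]]

Insert each entry of the permutation into P by Schensted row insertion, recording in Q the position of each new cell.

Insert 4: appended to row 1. P = [[4]], Q = [[1]].
Insert 5: appended to row 1. P = [[4, 5]], Q = [[1, 2]].
Insert 2: 2 bumps 4 from row 1; 4 starts row 2. P = [[2, 5], [4]], Q = [[1, 2], [3]].
Insert 1: 1 bumps 2 from row 1; 2 bumps 4 from row 2; 4 starts row 3. P = [[1, 5], [2], [4]], Q = [[1, 2], [3], [4]].
Insert 3: 3 bumps 5 from row 1; 5 appends to row 2. P = [[1, 3], [2, 5], [4]], Q = [[1, 2], [3, 5], [4]].

So P = [[1, 3], [2, 5], [4]], Q = [[1, 2], [3, 5], [4]].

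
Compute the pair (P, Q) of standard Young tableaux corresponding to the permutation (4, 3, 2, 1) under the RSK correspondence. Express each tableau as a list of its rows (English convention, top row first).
Insert each entry of the permutation into P by Schensted row insertion, recording in Q the position of each new cell.

Insert 4: appended to row 1. P = [[4]], Q = [[1]].
Insert 3: 3 bumps 4 from row 1; 4 starts row 2. P = [[3], [4]], Q = [[1], [2]].
Insert 2: 2 bumps 3 from row 1; 3 bumps 4 from row 2; 4 starts row 3. P = [[2], [3], [4]], Q = [[1], [2], [3]].
Insert 1: 1 bumps 2 from row 1; 2 bumps 3 from row 2; 3 bumps 4 from row 3; 4 starts row 4. P = [[1], [2], [3], [4]], Q = [[1], [2], [3], [4]].

So P = [[1], [2], [3], [4]], Q = [[1], [2], [3], [4]].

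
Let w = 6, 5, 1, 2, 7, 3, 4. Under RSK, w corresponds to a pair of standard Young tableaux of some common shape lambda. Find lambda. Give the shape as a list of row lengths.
Row-insert each entry into an empty tableau.

After inserting 6: P = [[6]].
After inserting 5: P = [[5], [6]].
After inserting 1: P = [[1], [5], [6]].
After inserting 2: P = [[1, 2], [5], [6]].
After inserting 7: P = [[1, 2, 7], [5], [6]].
After inserting 3: P = [[1, 2, 3], [5, 7], [6]].
After inserting 4: P = [[1, 2, 3, 4], [5, 7], [6]].

The final insertion tableau P = [[1, 2, 3, 4], [5, 7], [6]] has shape [4, 2, 1].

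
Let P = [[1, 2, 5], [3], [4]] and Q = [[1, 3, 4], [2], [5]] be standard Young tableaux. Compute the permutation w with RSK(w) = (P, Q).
4 1 3 5 2

Reverse the RSK construction: for i from n down to 1, find the cell of Q containing i, remove the entry at that cell from P, and reverse-bump it up through P; the value ejected from row 1 is w(i).

Step i=5: Q has 5 at row 3, column 1; remove 4 from row 3 of P and reverse-bump: 4 enters row 2 and ejects 3; 3 enters row 1 and ejects 2. So w(5) = 2. P is now [[1, 3, 5], [4]].
Step i=4: Q has 4 at row 1, column 3; remove that cell from P, ejecting 5. So w(4) = 5. P is now [[1, 3], [4]].
Step i=3: Q has 3 at row 1, column 2; remove that cell from P, ejecting 3. So w(3) = 3. P is now [[1], [4]].
Step i=2: Q has 2 at row 2, column 1; remove 4 from row 2 of P and reverse-bump: 4 enters row 1 and ejects 1. So w(2) = 1. P is now [[4]].
Step i=1: Q has 1 at row 1, column 1; remove that cell from P, ejecting 4. So w(1) = 4. P is now [].

So w = 4 1 3 5 2.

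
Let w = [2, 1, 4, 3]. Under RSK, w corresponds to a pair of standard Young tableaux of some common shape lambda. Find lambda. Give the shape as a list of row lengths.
[2, 2]

Row-insert each entry into an empty tableau.

After inserting 2: P = [[2]].
After inserting 1: P = [[1], [2]].
After inserting 4: P = [[1, 4], [2]].
After inserting 3: P = [[1, 3], [2, 4]].

The final insertion tableau P = [[1, 3], [2, 4]] has shape [2, 2].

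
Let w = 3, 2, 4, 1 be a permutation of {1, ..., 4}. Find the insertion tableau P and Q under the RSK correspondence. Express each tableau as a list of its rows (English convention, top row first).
Insert each entry of the permutation into P by Schensted row insertion, recording in Q the position of each new cell.

Insert 3: appended to row 1. P = [[3]].
Insert 2: 2 bumps 3 from row 1; 3 starts row 2. P = [[2], [3]].
Insert 4: appended to row 1. P = [[2, 4], [3]].
Insert 1: 1 bumps 2 from row 1; 2 bumps 3 from row 2; 3 starts row 3. P = [[1, 4], [2], [3]].

So P = [[1, 4], [2], [3]], Q = [[1, 3], [2], [4]].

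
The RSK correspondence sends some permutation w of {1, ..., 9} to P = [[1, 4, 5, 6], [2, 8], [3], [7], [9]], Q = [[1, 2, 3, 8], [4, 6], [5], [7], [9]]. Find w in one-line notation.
3 7 9 8 4 5 2 6 1

Reverse the RSK construction: for i from n down to 1, find the cell of Q containing i, remove the entry at that cell from P, and reverse-bump it up through P; the value ejected from row 1 is w(i).

Step i=9: Q has 9 at row 5, column 1; remove 9 from row 5 of P and reverse-bump: 9 enters row 4 and ejects 7; 7 enters row 3 and ejects 3; 3 enters row 2 and ejects 2; 2 enters row 1 and ejects 1. So w(9) = 1. P is now [[2, 4, 5, 6], [3, 8], [7], [9]].
Step i=8: Q has 8 at row 1, column 4; remove that cell from P, ejecting 6. So w(8) = 6. P is now [[2, 4, 5], [3, 8], [7], [9]].
Step i=7: Q has 7 at row 4, column 1; remove 9 from row 4 of P and reverse-bump: 9 enters row 3 and ejects 7; 7 enters row 2 and ejects 3; 3 enters row 1 and ejects 2. So w(7) = 2. P is now [[3, 4, 5], [7, 8], [9]].
Step i=6: Q has 6 at row 2, column 2; remove 8 from row 2 of P and reverse-bump: 8 enters row 1 and ejects 5. So w(6) = 5. P is now [[3, 4, 8], [7], [9]].
Step i=5: Q has 5 at row 3, column 1; remove 9 from row 3 of P and reverse-bump: 9 enters row 2 and ejects 7; 7 enters row 1 and ejects 4. So w(5) = 4. P is now [[3, 7, 8], [9]].
Step i=4: Q has 4 at row 2, column 1; remove 9 from row 2 of P and reverse-bump: 9 enters row 1 and ejects 8. So w(4) = 8. P is now [[3, 7, 9]].
Step i=3: Q has 3 at row 1, column 3; remove that cell from P, ejecting 9. So w(3) = 9. P is now [[3, 7]].
Step i=2: Q has 2 at row 1, column 2; remove that cell from P, ejecting 7. So w(2) = 7. P is now [[3]].
Step i=1: Q has 1 at row 1, column 1; remove that cell from P, ejecting 3. So w(1) = 3. P is now [].

So w = 3 7 9 8 4 5 2 6 1.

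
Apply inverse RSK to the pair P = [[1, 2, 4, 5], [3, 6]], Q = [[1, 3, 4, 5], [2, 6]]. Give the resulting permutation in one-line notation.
3 1 2 4 6 5

Reverse the RSK construction: for i from n down to 1, find the cell of Q containing i, remove the entry at that cell from P, and reverse-bump it up through P; the value ejected from row 1 is w(i).

Step i=6: Q has 6 at row 2, column 2; remove 6 from row 2 of P and reverse-bump: 6 enters row 1 and ejects 5. So w(6) = 5. P is now [[1, 2, 4, 6], [3]].
Step i=5: Q has 5 at row 1, column 4; remove that cell from P, ejecting 6. So w(5) = 6. P is now [[1, 2, 4], [3]].
Step i=4: Q has 4 at row 1, column 3; remove that cell from P, ejecting 4. So w(4) = 4. P is now [[1, 2], [3]].
Step i=3: Q has 3 at row 1, column 2; remove that cell from P, ejecting 2. So w(3) = 2. P is now [[1], [3]].
Step i=2: Q has 2 at row 2, column 1; remove 3 from row 2 of P and reverse-bump: 3 enters row 1 and ejects 1. So w(2) = 1. P is now [[3]].
Step i=1: Q has 1 at row 1, column 1; remove that cell from P, ejecting 3. So w(1) = 3. P is now [].

So w = 3 1 2 4 6 5.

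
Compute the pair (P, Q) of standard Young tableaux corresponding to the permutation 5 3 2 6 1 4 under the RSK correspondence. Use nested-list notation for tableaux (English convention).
P = [[1, 4], [2, 6], [3], [5]], Q = [[1, 4], [2, 6], [3], [5]]

Insert each entry of the permutation into P by Schensted row insertion, recording in Q the position of each new cell.

Insert 5: appended to row 1. P = [[5]].
Insert 3: 3 bumps 5 from row 1; 5 starts row 2. P = [[3], [5]].
Insert 2: 2 bumps 3 from row 1; 3 bumps 5 from row 2; 5 starts row 3. P = [[2], [3], [5]].
Insert 6: appended to row 1. P = [[2, 6], [3], [5]].
Insert 1: 1 bumps 2 from row 1; 2 bumps 3 from row 2; 3 bumps 5 from row 3; 5 starts row 4. P = [[1, 6], [2], [3], [5]].
Insert 4: 4 bumps 6 from row 1; 6 appends to row 2. P = [[1, 4], [2, 6], [3], [5]].

So P = [[1, 4], [2, 6], [3], [5]], Q = [[1, 4], [2, 6], [3], [5]].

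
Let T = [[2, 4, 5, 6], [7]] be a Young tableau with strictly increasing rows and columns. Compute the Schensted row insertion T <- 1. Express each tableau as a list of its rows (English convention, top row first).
[[1, 4, 5, 6], [2], [7]]

In row 1, 1 replaces 2 (the leftmost entry greater than 1); 2 is bumped to row 2. In row 2, 2 replaces 7 (the leftmost entry greater than 2); 7 is bumped to row 3. 7 starts a new row 3. The new tableau is [[1, 4, 5, 6], [2], [7]].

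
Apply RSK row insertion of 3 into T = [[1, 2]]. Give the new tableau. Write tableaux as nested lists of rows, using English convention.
[[1, 2, 3]]

3 is larger than every entry of row 1, so it is appended to row 1. The new tableau is [[1, 2, 3]].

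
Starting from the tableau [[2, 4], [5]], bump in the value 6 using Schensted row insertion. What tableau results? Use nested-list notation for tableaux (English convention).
6 is larger than every entry of row 1, so it is appended to row 1. The new tableau is [[2, 4, 6], [5]].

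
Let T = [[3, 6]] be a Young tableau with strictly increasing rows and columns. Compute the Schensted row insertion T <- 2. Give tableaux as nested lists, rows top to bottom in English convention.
[[2, 6], [3]]

In row 1, 2 replaces 3 (the leftmost entry greater than 2); 3 is bumped to row 2. 3 starts a new row 2. The new tableau is [[2, 6], [3]].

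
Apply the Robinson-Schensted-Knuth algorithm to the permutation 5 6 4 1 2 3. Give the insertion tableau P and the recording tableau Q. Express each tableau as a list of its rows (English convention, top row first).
P = [[1, 2, 3], [4, 6], [5]], Q = [[1, 2, 6], [3, 5], [4]]

Insert each entry of the permutation into P by Schensted row insertion, recording in Q the position of each new cell.

Insert 5: appended to row 1. P = [[5]].
Insert 6: appended to row 1. P = [[5, 6]].
Insert 4: 4 bumps 5 from row 1; 5 starts row 2. P = [[4, 6], [5]].
Insert 1: 1 bumps 4 from row 1; 4 bumps 5 from row 2; 5 starts row 3. P = [[1, 6], [4], [5]].
Insert 2: 2 bumps 6 from row 1; 6 appends to row 2. P = [[1, 2], [4, 6], [5]].
Insert 3: appended to row 1. P = [[1, 2, 3], [4, 6], [5]].

So P = [[1, 2, 3], [4, 6], [5]], Q = [[1, 2, 6], [3, 5], [4]].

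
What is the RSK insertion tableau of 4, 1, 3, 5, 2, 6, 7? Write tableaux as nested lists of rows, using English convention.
Insert 4: appended to row 1. P = [[4]].
Insert 1: 1 bumps 4 from row 1; 4 starts row 2. P = [[1], [4]].
Insert 3: appended to row 1. P = [[1, 3], [4]].
Insert 5: appended to row 1. P = [[1, 3, 5], [4]].
Insert 2: 2 bumps 3 from row 1; 3 bumps 4 from row 2; 4 starts row 3. P = [[1, 2, 5], [3], [4]].
Insert 6: appended to row 1. P = [[1, 2, 5, 6], [3], [4]].
Insert 7: appended to row 1. P = [[1, 2, 5, 6, 7], [3], [4]].

So P = [[1, 2, 5, 6, 7], [3], [4]].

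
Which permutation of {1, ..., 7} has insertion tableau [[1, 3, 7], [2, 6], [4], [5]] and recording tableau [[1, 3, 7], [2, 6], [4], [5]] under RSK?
Reverse the RSK construction: for i from n down to 1, find the cell of Q containing i, remove the entry at that cell from P, and reverse-bump it up through P; the value ejected from row 1 is w(i).

Step i=7: Q has 7 at row 1, column 3; remove that cell from P, ejecting 7. So w(7) = 7. P is now [[1, 3], [2, 6], [4], [5]].
Step i=6: Q has 6 at row 2, column 2; remove 6 from row 2 of P and reverse-bump: 6 enters row 1 and ejects 3. So w(6) = 3. P is now [[1, 6], [2], [4], [5]].
Step i=5: Q has 5 at row 4, column 1; remove 5 from row 4 of P and reverse-bump: 5 enters row 3 and ejects 4; 4 enters row 2 and ejects 2; 2 enters row 1 and ejects 1. So w(5) = 1. P is now [[2, 6], [4], [5]].
Step i=4: Q has 4 at row 3, column 1; remove 5 from row 3 of P and reverse-bump: 5 enters row 2 and ejects 4; 4 enters row 1 and ejects 2. So w(4) = 2. P is now [[4, 6], [5]].
Step i=3: Q has 3 at row 1, column 2; remove that cell from P, ejecting 6. So w(3) = 6. P is now [[4], [5]].
Step i=2: Q has 2 at row 2, column 1; remove 5 from row 2 of P and reverse-bump: 5 enters row 1 and ejects 4. So w(2) = 4. P is now [[5]].
Step i=1: Q has 1 at row 1, column 1; remove that cell from P, ejecting 5. So w(1) = 5. P is now [].

So w = 5 4 6 2 1 3 7.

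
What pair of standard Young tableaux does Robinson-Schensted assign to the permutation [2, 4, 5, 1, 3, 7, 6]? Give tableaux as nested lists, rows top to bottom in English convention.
P = [[1, 3, 5, 6], [2, 4, 7]], Q = [[1, 2, 3, 6], [4, 5, 7]]

Insert each entry of the permutation into P by Schensted row insertion, recording in Q the position of each new cell.

Insert 2: appended to row 1. P = [[2]].
Insert 4: appended to row 1. P = [[2, 4]].
Insert 5: appended to row 1. P = [[2, 4, 5]].
Insert 1: 1 bumps 2 from row 1; 2 starts row 2. P = [[1, 4, 5], [2]].
Insert 3: 3 bumps 4 from row 1; 4 appends to row 2. P = [[1, 3, 5], [2, 4]].
Insert 7: appended to row 1. P = [[1, 3, 5, 7], [2, 4]].
Insert 6: 6 bumps 7 from row 1; 7 appends to row 2. P = [[1, 3, 5, 6], [2, 4, 7]].

So P = [[1, 3, 5, 6], [2, 4, 7]], Q = [[1, 2, 3, 6], [4, 5, 7]].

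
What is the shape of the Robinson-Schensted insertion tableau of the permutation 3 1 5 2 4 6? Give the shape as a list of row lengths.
[4, 2]

RSK row insertion gives P = [[1, 2, 4, 6], [3, 5]], which has shape [4, 2].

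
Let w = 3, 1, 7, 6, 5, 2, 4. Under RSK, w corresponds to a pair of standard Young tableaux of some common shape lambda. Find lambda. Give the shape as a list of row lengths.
Row-insert each entry into an empty tableau.

After inserting 3: P = [[3]].
After inserting 1: P = [[1], [3]].
After inserting 7: P = [[1, 7], [3]].
After inserting 6: P = [[1, 6], [3, 7]].
After inserting 5: P = [[1, 5], [3, 6], [7]].
After inserting 2: P = [[1, 2], [3, 5], [6], [7]].
After inserting 4: P = [[1, 2, 4], [3, 5], [6], [7]].

The final insertion tableau P = [[1, 2, 4], [3, 5], [6], [7]] has shape [3, 2, 1, 1].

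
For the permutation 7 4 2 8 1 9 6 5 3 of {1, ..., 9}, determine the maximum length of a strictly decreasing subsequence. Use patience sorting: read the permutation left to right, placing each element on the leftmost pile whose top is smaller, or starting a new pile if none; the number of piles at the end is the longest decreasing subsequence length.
7: new pile. tops = [7]
4: new pile. tops = [7, 4]
2: new pile. tops = [7, 4, 2]
8: onto pile 1 (replacing 7). tops = [8, 4, 2]
1: new pile. tops = [8, 4, 2, 1]
9: onto pile 1 (replacing 8). tops = [9, 4, 2, 1]
6: onto pile 2 (replacing 4). tops = [9, 6, 2, 1]
5: onto pile 3 (replacing 2). tops = [9, 6, 5, 1]
3: onto pile 4 (replacing 1). tops = [9, 6, 5, 3]

4 piles, so the longest decreasing subsequence has length 4.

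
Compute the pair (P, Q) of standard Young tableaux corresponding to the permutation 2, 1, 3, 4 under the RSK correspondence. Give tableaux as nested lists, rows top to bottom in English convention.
P = [[1, 3, 4], [2]], Q = [[1, 3, 4], [2]]

Insert each entry of the permutation into P by Schensted row insertion, recording in Q the position of each new cell.

Insert 2: appended to row 1. P = [[2]].
Insert 1: 1 bumps 2 from row 1; 2 starts row 2. P = [[1], [2]].
Insert 3: appended to row 1. P = [[1, 3], [2]].
Insert 4: appended to row 1. P = [[1, 3, 4], [2]].

So P = [[1, 3, 4], [2]], Q = [[1, 3, 4], [2]].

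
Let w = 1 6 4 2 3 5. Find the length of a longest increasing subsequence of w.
4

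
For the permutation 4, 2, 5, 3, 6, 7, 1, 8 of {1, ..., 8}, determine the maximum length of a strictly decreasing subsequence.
3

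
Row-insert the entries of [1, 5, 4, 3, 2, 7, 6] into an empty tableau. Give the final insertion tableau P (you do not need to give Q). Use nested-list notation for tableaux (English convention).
P = [[1, 2, 6], [3, 7], [4], [5]]

Insert 1: appended to row 1. P = [[1]].
Insert 5: appended to row 1. P = [[1, 5]].
Insert 4: 4 bumps 5 from row 1; 5 starts row 2. P = [[1, 4], [5]].
Insert 3: 3 bumps 4 from row 1; 4 bumps 5 from row 2; 5 starts row 3. P = [[1, 3], [4], [5]].
Insert 2: 2 bumps 3 from row 1; 3 bumps 4 from row 2; 4 bumps 5 from row 3; 5 starts row 4. P = [[1, 2], [3], [4], [5]].
Insert 7: appended to row 1. P = [[1, 2, 7], [3], [4], [5]].
Insert 6: 6 bumps 7 from row 1; 7 appends to row 2. P = [[1, 2, 6], [3, 7], [4], [5]].

So P = [[1, 2, 6], [3, 7], [4], [5]].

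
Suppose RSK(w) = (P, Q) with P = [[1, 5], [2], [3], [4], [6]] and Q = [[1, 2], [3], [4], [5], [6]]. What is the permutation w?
Reverse RSK: for i = n, n-1, ..., 1, locate i in Q, remove the corresponding corner cell from P, and reverse-bump its entry up through P; the value ejected from row 1 is w(i).

So w = 4 6 5 3 2 1.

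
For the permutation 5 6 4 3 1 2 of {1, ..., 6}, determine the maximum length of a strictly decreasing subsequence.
4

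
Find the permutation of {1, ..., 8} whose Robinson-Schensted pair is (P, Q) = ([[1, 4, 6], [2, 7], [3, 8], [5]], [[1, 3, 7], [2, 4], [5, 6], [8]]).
5 3 8 7 2 4 6 1

Reverse the RSK construction: for i from n down to 1, find the cell of Q containing i, remove the entry at that cell from P, and reverse-bump it up through P; the value ejected from row 1 is w(i).

Step i=8: Q has 8 at row 4, column 1; remove 5 from row 4 of P and reverse-bump: 5 enters row 3 and ejects 3; 3 enters row 2 and ejects 2; 2 enters row 1 and ejects 1. So w(8) = 1. P is now [[2, 4, 6], [3, 7], [5, 8]].
Step i=7: Q has 7 at row 1, column 3; remove that cell from P, ejecting 6. So w(7) = 6. P is now [[2, 4], [3, 7], [5, 8]].
Step i=6: Q has 6 at row 3, column 2; remove 8 from row 3 of P and reverse-bump: 8 enters row 2 and ejects 7; 7 enters row 1 and ejects 4. So w(6) = 4. P is now [[2, 7], [3, 8], [5]].
Step i=5: Q has 5 at row 3, column 1; remove 5 from row 3 of P and reverse-bump: 5 enters row 2 and ejects 3; 3 enters row 1 and ejects 2. So w(5) = 2. P is now [[3, 7], [5, 8]].
Step i=4: Q has 4 at row 2, column 2; remove 8 from row 2 of P and reverse-bump: 8 enters row 1 and ejects 7. So w(4) = 7. P is now [[3, 8], [5]].
Step i=3: Q has 3 at row 1, column 2; remove that cell from P, ejecting 8. So w(3) = 8. P is now [[3], [5]].
Step i=2: Q has 2 at row 2, column 1; remove 5 from row 2 of P and reverse-bump: 5 enters row 1 and ejects 3. So w(2) = 3. P is now [[5]].
Step i=1: Q has 1 at row 1, column 1; remove that cell from P, ejecting 5. So w(1) = 5. P is now [].

So w = 5 3 8 7 2 4 6 1.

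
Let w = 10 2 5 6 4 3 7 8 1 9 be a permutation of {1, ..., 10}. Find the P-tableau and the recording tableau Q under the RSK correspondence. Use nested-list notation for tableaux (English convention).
Insert each entry of the permutation into P by Schensted row insertion, recording in Q the position of each new cell.

Insert 10: appended to row 1. P = [[10]].
Insert 2: 2 bumps 10 from row 1; 10 starts row 2. P = [[2], [10]].
Insert 5: appended to row 1. P = [[2, 5], [10]].
Insert 6: appended to row 1. P = [[2, 5, 6], [10]].
Insert 4: 4 bumps 5 from row 1; 5 bumps 10 from row 2; 10 starts row 3. P = [[2, 4, 6], [5], [10]].
Insert 3: 3 bumps 4 from row 1; 4 bumps 5 from row 2; 5 bumps 10 from row 3; 10 starts row 4. P = [[2, 3, 6], [4], [5], [10]].
Insert 7: appended to row 1. P = [[2, 3, 6, 7], [4], [5], [10]].
Insert 8: appended to row 1. P = [[2, 3, 6, 7, 8], [4], [5], [10]].
Insert 1: 1 bumps 2 from row 1; 2 bumps 4 from row 2; 4 bumps 5 from row 3; 5 bumps 10 from row 4; 10 starts row 5. P = [[1, 3, 6, 7, 8], [2], [4], [5], [10]].
Insert 9: appended to row 1. P = [[1, 3, 6, 7, 8, 9], [2], [4], [5], [10]].

So P = [[1, 3, 6, 7, 8, 9], [2], [4], [5], [10]], Q = [[1, 3, 4, 7, 8, 10], [2], [5], [6], [9]].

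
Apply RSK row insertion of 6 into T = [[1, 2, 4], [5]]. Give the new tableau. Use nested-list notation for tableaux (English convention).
6 is larger than every entry of row 1, so it is appended to row 1. The new tableau is [[1, 2, 4, 6], [5]].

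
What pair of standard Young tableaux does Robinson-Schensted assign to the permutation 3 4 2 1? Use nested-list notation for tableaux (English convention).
P = [[1, 4], [2], [3]], Q = [[1, 2], [3], [4]]

Insert each entry of the permutation into P by Schensted row insertion, recording in Q the position of each new cell.

Insert 3: appended to row 1. P = [[3]], Q = [[1]].
Insert 4: appended to row 1. P = [[3, 4]], Q = [[1, 2]].
Insert 2: 2 bumps 3 from row 1; 3 starts row 2. P = [[2, 4], [3]], Q = [[1, 2], [3]].
Insert 1: 1 bumps 2 from row 1; 2 bumps 3 from row 2; 3 starts row 3. P = [[1, 4], [2], [3]], Q = [[1, 2], [3], [4]].

So P = [[1, 4], [2], [3]], Q = [[1, 2], [3], [4]].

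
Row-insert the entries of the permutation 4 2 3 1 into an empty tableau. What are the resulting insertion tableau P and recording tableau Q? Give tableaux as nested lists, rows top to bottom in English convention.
P = [[1, 3], [2], [4]], Q = [[1, 3], [2], [4]]

Insert each entry of the permutation into P by Schensted row insertion, recording in Q the position of each new cell.

Insert 4: appended to row 1. P = [[4]].
Insert 2: 2 bumps 4 from row 1; 4 starts row 2. P = [[2], [4]].
Insert 3: appended to row 1. P = [[2, 3], [4]].
Insert 1: 1 bumps 2 from row 1; 2 bumps 4 from row 2; 4 starts row 3. P = [[1, 3], [2], [4]].

So P = [[1, 3], [2], [4]], Q = [[1, 3], [2], [4]].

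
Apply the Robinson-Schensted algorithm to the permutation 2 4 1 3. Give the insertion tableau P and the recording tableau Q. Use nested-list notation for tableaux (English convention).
Insert each entry of the permutation into P by Schensted row insertion, recording in Q the position of each new cell.

Insert 2: appended to row 1. P = [[2]].
Insert 4: appended to row 1. P = [[2, 4]].
Insert 1: 1 bumps 2 from row 1; 2 starts row 2. P = [[1, 4], [2]].
Insert 3: 3 bumps 4 from row 1; 4 appends to row 2. P = [[1, 3], [2, 4]].

So P = [[1, 3], [2, 4]], Q = [[1, 2], [3, 4]].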